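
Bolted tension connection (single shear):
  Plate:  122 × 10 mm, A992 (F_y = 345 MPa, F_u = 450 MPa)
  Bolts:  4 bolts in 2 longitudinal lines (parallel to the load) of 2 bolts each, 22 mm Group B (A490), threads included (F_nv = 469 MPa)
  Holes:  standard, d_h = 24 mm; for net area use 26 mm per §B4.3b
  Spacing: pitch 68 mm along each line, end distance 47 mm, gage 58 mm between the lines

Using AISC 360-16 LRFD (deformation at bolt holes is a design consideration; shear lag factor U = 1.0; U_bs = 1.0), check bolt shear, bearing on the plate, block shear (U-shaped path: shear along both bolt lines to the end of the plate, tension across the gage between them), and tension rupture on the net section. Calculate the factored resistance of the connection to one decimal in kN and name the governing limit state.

236.3 kN (net-section rupture governs)

Bolt shear: A_b = π(22)²/4 = 380.13 mm². φR_n = 0.75 × 469 × 380.13 × 4 × 1 = 534.8 kN.
Bearing (10 mm plate, F_u = 450 MPa): end bolts L_c = 47 − 24/2 = 35, R_n = min(1.2×35×10×450, 2.4×22×10×450) = 189 kN/bolt; interior L_c = 68 − 24 = 44, R_n = 237.6 kN/bolt. φR_n = 0.75 × (2×189 + 2×237.6) = 639.9 kN.
Block shear: shear path 2×[47+1×68] = 2×115 mm, A_gv = 2300, A_nv = 2×(115 − 1.5×26)×10 = 1520 mm²; tension across gage: (58 − 1×26)×10 = 320 mm². R_n = min(0.6×450×1520, 0.6×345×2300) + 1.0×450×320 = min(410.4, 476.1) + 144 = 554.4 kN. φR_n = 0.75 × 554.4 = 415.8 kN.
Tension rupture (net): A_n = (122 − 2×26)×10 = 700 mm² (U = 1.0, A_e = A_n). φR_n = 0.75 × 450 × 700 = 236.3 kN.
Governing: min(534.8, 639.9, 415.8, 236.3) = 236.3 kN → net-section rupture.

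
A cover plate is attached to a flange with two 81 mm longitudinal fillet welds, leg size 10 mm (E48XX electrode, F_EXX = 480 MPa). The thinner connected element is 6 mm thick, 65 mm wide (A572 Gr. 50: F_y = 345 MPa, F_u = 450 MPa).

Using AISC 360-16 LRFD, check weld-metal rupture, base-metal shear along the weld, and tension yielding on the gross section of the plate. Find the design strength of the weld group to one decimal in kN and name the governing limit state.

121.1 kN (gross-section yield governs)

Weld metal: throat = 0.707×10 = 7.07 mm, L = 2×81 = 162 mm. φR_n = 0.75 × 0.6 × 480 × 7.07 × 162 = 247.4 kN.
Base metal shear (6 mm plate): yield φR_n = 1.0×0.6×345×6×162 = 201.2 kN; rupture φR_n = 0.75×0.6×450×6×162 = 196.8 kN; take 196.8 kN (rupture).
Tension yield (gross): A_g = 65×6 = 390 mm². φR_n = 0.90 × 345 × 390 = 121.1 kN.
Governing: min(247.4, 196.8, 121.1) = 121.1 kN → gross-section yield.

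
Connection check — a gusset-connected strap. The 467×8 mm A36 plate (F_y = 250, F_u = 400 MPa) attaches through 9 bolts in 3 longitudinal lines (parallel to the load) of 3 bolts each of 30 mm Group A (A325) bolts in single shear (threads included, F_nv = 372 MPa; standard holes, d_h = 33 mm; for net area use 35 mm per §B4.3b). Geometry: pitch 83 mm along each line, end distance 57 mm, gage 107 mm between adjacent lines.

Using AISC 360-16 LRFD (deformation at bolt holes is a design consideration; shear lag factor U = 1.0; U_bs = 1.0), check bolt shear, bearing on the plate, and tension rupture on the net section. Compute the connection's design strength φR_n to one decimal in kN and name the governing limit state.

868.8 kN (net-section rupture governs)

Bolt shear: A_b = π(30)²/4 = 706.86 mm². φR_n = 0.75 × 372 × 706.86 × 9 × 1 = 1774.9 kN.
Bearing (8 mm plate, F_u = 400 MPa): end bolts L_c = 57 − 33/2 = 40.5, R_n = min(1.2×40.5×8×400, 2.4×30×8×400) = 155.52 kN/bolt; interior L_c = 83 − 33 = 50, R_n = 192 kN/bolt. φR_n = 0.75 × (3×155.52 + 6×192) = 1213.9 kN.
Tension rupture (net): A_n = (467 − 3×35)×8 = 2896 mm² (U = 1.0, A_e = A_n). φR_n = 0.75 × 400 × 2896 = 868.8 kN.
Governing: min(1774.9, 1213.9, 868.8) = 868.8 kN → net-section rupture.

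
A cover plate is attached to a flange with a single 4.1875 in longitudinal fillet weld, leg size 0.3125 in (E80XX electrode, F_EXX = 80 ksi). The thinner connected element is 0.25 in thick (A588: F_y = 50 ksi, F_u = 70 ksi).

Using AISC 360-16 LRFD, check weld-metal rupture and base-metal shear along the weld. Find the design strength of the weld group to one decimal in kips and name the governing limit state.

31.4 kips (base-metal shear governs)

Weld metal: throat = 0.707×0.3125 = 0.22094 in, L = 4.1875 in. φR_n = 0.75 × 0.6 × 80 × 0.22094 × 4.1875 = 33.3 kips.
Base metal shear (0.25 in plate): yield φR_n = 1.0×0.6×50×0.25×4.1875 = 31.4 kips; rupture φR_n = 0.75×0.6×70×0.25×4.1875 = 33.0 kips; take 31.4 kips (yield).
Governing: min(33.3, 31.4) = 31.4 kips → base-metal shear.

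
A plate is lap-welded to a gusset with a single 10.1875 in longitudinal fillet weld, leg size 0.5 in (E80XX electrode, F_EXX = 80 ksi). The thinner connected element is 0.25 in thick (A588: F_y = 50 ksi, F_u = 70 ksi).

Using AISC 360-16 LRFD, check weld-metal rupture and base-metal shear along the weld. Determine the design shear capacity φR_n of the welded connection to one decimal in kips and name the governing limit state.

76.4 kips (base-metal shear governs)

Weld metal: throat = 0.707×0.5 = 0.3535 in, L = 10.1875 in. φR_n = 0.75 × 0.6 × 80 × 0.3535 × 10.1875 = 129.6 kips.
Base metal shear (0.25 in plate): yield φR_n = 1.0×0.6×50×0.25×10.1875 = 76.4 kips; rupture φR_n = 0.75×0.6×70×0.25×10.1875 = 80.2 kips; take 76.4 kips (yield).
Governing: min(129.6, 76.4) = 76.4 kips → base-metal shear.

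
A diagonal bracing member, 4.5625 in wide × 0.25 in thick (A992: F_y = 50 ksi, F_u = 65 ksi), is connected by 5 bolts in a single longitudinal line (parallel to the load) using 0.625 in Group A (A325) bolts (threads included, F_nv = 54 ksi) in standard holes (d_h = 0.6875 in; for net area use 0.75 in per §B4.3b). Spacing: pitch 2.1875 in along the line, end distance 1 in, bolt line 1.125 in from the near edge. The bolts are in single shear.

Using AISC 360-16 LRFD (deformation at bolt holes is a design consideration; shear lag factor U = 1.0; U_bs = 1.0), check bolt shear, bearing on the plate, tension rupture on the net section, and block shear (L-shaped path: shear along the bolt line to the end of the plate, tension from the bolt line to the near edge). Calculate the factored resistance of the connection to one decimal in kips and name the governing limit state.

Bolt shear: A_b = π(0.625)²/4 = 0.3068 in². φR_n = 0.75 × 54 × 0.3068 × 5 × 1 = 62.1 kips.
Bearing (0.25 in plate, F_u = 65 ksi): end bolts L_c = 1 − 0.6875/2 = 0.65625, R_n = min(1.2×0.65625×0.25×65, 2.4×0.625×0.25×65) = 12.797 kips/bolt; interior L_c = 2.1875 − 0.6875 = 1.5, R_n = 24.375 kips/bolt. φR_n = 0.75 × (1×12.797 + 4×24.375) = 82.7 kips.
Tension rupture (net): A_n = (4.5625 − 1×0.75)×0.25 = 0.95313 in² (U = 1.0, A_e = A_n). φR_n = 0.75 × 65 × 0.95313 = 46.5 kips.
Block shear: shear path 1×[1+4×2.1875] = 1×9.75 in, A_gv = 2.4375, A_nv = 1×(9.75 − 4.5×0.75)×0.25 = 1.5938 in²; tension to near edge: (1.125 − 0.5×0.75)×0.25 = 0.1875 in². R_n = min(0.6×65×1.5938, 0.6×50×2.4375) + 1.0×65×0.1875 = min(62.158, 73.125) + 12.188 = 74.346 kips. φR_n = 0.75 × 74.346 = 55.8 kips.
Governing: min(62.1, 82.7, 46.5, 55.8) = 46.5 kips → net-section rupture.

46.5 kips (net-section rupture governs)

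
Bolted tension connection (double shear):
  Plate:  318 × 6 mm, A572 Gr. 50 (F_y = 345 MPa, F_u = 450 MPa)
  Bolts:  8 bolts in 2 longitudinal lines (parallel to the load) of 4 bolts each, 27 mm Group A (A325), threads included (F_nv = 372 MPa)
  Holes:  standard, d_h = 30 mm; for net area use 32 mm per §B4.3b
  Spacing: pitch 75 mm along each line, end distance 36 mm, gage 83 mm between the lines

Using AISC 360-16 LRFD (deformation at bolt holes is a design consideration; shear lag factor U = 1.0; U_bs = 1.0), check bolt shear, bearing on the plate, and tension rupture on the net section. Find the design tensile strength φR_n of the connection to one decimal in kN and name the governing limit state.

Bolt shear: A_b = π(27)²/4 = 572.56 mm². φR_n = 0.75 × 372 × 572.56 × 8 × 2 = 2555.9 kN.
Bearing (6 mm plate, F_u = 450 MPa): end bolts L_c = 36 − 30/2 = 21, R_n = min(1.2×21×6×450, 2.4×27×6×450) = 68.04 kN/bolt; interior L_c = 75 − 30 = 45, R_n = 145.8 kN/bolt. φR_n = 0.75 × (2×68.04 + 6×145.8) = 758.2 kN.
Tension rupture (net): A_n = (318 − 2×32)×6 = 1524 mm² (U = 1.0, A_e = A_n). φR_n = 0.75 × 450 × 1524 = 514.4 kN.
Governing: min(2555.9, 758.2, 514.4) = 514.4 kN → net-section rupture.

514.4 kN (net-section rupture governs)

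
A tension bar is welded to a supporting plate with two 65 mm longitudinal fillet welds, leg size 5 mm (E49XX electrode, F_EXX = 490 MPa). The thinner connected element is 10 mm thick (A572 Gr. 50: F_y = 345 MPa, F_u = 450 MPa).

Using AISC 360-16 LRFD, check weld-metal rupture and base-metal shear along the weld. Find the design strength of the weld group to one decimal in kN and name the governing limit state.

101.3 kN (weld metal governs)

Weld metal: throat = 0.707×5 = 3.535 mm, L = 2×65 = 130 mm. φR_n = 0.75 × 0.6 × 490 × 3.535 × 130 = 101.3 kN.
Base metal shear (10 mm plate): yield φR_n = 1.0×0.6×345×10×130 = 269.1 kN; rupture φR_n = 0.75×0.6×450×10×130 = 263.3 kN; take 263.3 kN (rupture).
Governing: min(101.3, 263.3) = 101.3 kN → weld metal.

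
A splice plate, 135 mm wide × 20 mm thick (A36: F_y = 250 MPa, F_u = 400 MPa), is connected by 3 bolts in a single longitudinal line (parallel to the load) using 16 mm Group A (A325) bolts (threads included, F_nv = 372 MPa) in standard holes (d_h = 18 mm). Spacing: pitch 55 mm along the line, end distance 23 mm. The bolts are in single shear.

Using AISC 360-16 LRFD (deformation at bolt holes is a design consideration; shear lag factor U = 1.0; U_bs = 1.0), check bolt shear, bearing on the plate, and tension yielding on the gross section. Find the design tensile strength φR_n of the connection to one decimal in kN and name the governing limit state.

168.3 kN (bolt shear governs)

Bolt shear: A_b = π(16)²/4 = 201.06 mm². φR_n = 0.75 × 372 × 201.06 × 3 × 1 = 168.3 kN.
Bearing (20 mm plate, F_u = 400 MPa): end bolts L_c = 23 − 18/2 = 14, R_n = min(1.2×14×20×400, 2.4×16×20×400) = 134.4 kN/bolt; interior L_c = 55 − 18 = 37, R_n = 307.2 kN/bolt. φR_n = 0.75 × (1×134.4 + 2×307.2) = 561.6 kN.
Tension yield (gross): A_g = 135×20 = 2700 mm². φR_n = 0.90 × 250 × 2700 = 607.5 kN.
Governing: min(168.3, 561.6, 607.5) = 168.3 kN → bolt shear.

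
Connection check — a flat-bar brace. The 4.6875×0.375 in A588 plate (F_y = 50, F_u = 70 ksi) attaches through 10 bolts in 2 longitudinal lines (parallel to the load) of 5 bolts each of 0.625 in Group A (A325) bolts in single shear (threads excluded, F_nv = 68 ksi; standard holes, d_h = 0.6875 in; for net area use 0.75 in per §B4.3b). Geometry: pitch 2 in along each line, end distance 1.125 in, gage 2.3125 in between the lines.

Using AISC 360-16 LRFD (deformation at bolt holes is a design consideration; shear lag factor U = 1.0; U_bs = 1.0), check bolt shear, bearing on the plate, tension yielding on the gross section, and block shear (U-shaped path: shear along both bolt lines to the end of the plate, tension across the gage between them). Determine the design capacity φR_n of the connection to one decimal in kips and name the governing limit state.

Bolt shear: A_b = π(0.625)²/4 = 0.3068 in². φR_n = 0.75 × 68 × 0.3068 × 10 × 1 = 156.5 kips.
Bearing (0.375 in plate, F_u = 70 ksi): end bolts L_c = 1.125 − 0.6875/2 = 0.78125, R_n = min(1.2×0.78125×0.375×70, 2.4×0.625×0.375×70) = 24.609 kips/bolt; interior L_c = 2 − 0.6875 = 1.3125, R_n = 39.375 kips/bolt. φR_n = 0.75 × (2×24.609 + 8×39.375) = 273.2 kips.
Tension yield (gross): A_g = 4.6875×0.375 = 1.7578 in². φR_n = 0.90 × 50 × 1.7578 = 79.1 kips.
Block shear: shear path 2×[1.125+4×2] = 2×9.125 in, A_gv = 6.8438, A_nv = 2×(9.125 − 4.5×0.75)×0.375 = 4.3125 in²; tension across gage: (2.3125 − 1×0.75)×0.375 = 0.58594 in². R_n = min(0.6×70×4.3125, 0.6×50×6.8438) + 1.0×70×0.58594 = min(181.13, 205.31) + 41.016 = 222.15 kips. φR_n = 0.75 × 222.15 = 166.6 kips.
Governing: min(156.5, 273.2, 79.1, 166.6) = 79.1 kips → gross-section yield.

79.1 kips (gross-section yield governs)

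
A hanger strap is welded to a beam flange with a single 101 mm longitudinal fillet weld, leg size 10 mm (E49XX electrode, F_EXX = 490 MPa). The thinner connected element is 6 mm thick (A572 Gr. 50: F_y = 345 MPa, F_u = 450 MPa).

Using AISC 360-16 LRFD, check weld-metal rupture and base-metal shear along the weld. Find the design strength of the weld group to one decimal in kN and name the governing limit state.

122.7 kN (base-metal shear governs)

Weld metal: throat = 0.707×10 = 7.07 mm, L = 101 mm. φR_n = 0.75 × 0.6 × 490 × 7.07 × 101 = 157.5 kN.
Base metal shear (6 mm plate): yield φR_n = 1.0×0.6×345×6×101 = 125.4 kN; rupture φR_n = 0.75×0.6×450×6×101 = 122.7 kN; take 122.7 kN (rupture).
Governing: min(157.5, 122.7) = 122.7 kN → base-metal shear.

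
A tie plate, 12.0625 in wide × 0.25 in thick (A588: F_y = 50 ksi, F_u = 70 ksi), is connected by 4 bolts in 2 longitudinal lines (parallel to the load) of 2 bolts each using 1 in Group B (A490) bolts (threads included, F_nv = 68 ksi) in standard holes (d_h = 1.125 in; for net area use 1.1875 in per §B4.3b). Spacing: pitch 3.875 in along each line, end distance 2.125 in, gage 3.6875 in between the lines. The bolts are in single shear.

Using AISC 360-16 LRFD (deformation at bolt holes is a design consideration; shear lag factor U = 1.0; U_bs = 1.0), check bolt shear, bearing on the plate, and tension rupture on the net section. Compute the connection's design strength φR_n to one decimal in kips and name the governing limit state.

Bolt shear: A_b = π(1)²/4 = 0.7854 in². φR_n = 0.75 × 68 × 0.7854 × 4 × 1 = 160.2 kips.
Bearing (0.25 in plate, F_u = 70 ksi): end bolts L_c = 2.125 − 1.125/2 = 1.5625, R_n = min(1.2×1.5625×0.25×70, 2.4×1×0.25×70) = 32.813 kips/bolt; interior L_c = 3.875 − 1.125 = 2.75, R_n = 42 kips/bolt. φR_n = 0.75 × (2×32.813 + 2×42) = 112.2 kips.
Tension rupture (net): A_n = (12.0625 − 2×1.1875)×0.25 = 2.4219 in² (U = 1.0, A_e = A_n). φR_n = 0.75 × 70 × 2.4219 = 127.1 kips.
Governing: min(160.2, 112.2, 127.1) = 112.2 kips → bearing.

112.2 kips (bearing governs)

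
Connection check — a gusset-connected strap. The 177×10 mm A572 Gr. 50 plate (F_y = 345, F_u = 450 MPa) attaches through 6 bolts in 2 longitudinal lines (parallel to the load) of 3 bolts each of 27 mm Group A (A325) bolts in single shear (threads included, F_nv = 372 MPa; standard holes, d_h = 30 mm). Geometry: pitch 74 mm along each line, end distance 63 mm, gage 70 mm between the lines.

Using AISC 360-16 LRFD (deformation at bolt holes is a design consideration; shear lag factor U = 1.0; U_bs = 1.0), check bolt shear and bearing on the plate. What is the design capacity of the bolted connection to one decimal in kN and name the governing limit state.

958.5 kN (bolt shear governs)

Bolt shear: A_b = π(27)²/4 = 572.56 mm². φR_n = 0.75 × 372 × 572.56 × 6 × 1 = 958.5 kN.
Bearing (10 mm plate, F_u = 450 MPa): end bolts L_c = 63 − 30/2 = 48, R_n = min(1.2×48×10×450, 2.4×27×10×450) = 259.2 kN/bolt; interior L_c = 74 − 30 = 44, R_n = 237.6 kN/bolt. φR_n = 0.75 × (2×259.2 + 4×237.6) = 1101.6 kN.
Governing: min(958.5, 1101.6) = 958.5 kN → bolt shear.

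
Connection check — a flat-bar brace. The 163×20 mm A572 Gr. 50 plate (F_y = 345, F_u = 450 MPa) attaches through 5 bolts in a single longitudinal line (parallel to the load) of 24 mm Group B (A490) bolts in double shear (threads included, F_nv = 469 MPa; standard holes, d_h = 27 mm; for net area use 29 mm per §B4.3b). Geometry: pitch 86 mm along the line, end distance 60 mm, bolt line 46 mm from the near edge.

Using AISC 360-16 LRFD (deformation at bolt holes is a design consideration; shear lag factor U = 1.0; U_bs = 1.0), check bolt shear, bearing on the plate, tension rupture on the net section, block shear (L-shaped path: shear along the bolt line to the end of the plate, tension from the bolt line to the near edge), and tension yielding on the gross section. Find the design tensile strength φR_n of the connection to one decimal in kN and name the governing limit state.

Bolt shear: A_b = π(24)²/4 = 452.39 mm². φR_n = 0.75 × 469 × 452.39 × 5 × 2 = 1591.3 kN.
Bearing (20 mm plate, F_u = 450 MPa): end bolts L_c = 60 − 27/2 = 46.5, R_n = min(1.2×46.5×20×450, 2.4×24×20×450) = 502.2 kN/bolt; interior L_c = 86 − 27 = 59, R_n = 518.4 kN/bolt. φR_n = 0.75 × (1×502.2 + 4×518.4) = 1931.9 kN.
Tension rupture (net): A_n = (163 − 1×29)×20 = 2680 mm² (U = 1.0, A_e = A_n). φR_n = 0.75 × 450 × 2680 = 904.5 kN.
Block shear: shear path 1×[60+4×86] = 1×404 mm, A_gv = 8080, A_nv = 1×(404 − 4.5×29)×20 = 5470 mm²; tension to near edge: (46 − 0.5×29)×20 = 630 mm². R_n = min(0.6×450×5470, 0.6×345×8080) + 1.0×450×630 = min(1476.9, 1672.6) + 283.5 = 1760.4 kN. φR_n = 0.75 × 1760.4 = 1320.3 kN.
Tension yield (gross): A_g = 163×20 = 3260 mm². φR_n = 0.90 × 345 × 3260 = 1012.2 kN.
Governing: min(1591.3, 1931.9, 904.5, 1320.3, 1012.2) = 904.5 kN → net-section rupture.

904.5 kN (net-section rupture governs)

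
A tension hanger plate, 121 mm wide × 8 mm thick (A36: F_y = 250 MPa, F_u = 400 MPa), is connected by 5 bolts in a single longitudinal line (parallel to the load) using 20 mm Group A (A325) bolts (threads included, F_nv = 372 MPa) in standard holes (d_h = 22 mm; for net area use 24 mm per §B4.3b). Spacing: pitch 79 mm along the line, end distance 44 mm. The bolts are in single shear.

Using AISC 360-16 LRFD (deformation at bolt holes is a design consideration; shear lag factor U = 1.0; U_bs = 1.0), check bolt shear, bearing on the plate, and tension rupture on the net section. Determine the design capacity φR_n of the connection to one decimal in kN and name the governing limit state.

232.8 kN (net-section rupture governs)

Bolt shear: A_b = π(20)²/4 = 314.16 mm². φR_n = 0.75 × 372 × 314.16 × 5 × 1 = 438.3 kN.
Bearing (8 mm plate, F_u = 400 MPa): end bolts L_c = 44 − 22/2 = 33, R_n = min(1.2×33×8×400, 2.4×20×8×400) = 126.72 kN/bolt; interior L_c = 79 − 22 = 57, R_n = 153.6 kN/bolt. φR_n = 0.75 × (1×126.72 + 4×153.6) = 555.8 kN.
Tension rupture (net): A_n = (121 − 1×24)×8 = 776 mm² (U = 1.0, A_e = A_n). φR_n = 0.75 × 400 × 776 = 232.8 kN.
Governing: min(438.3, 555.8, 232.8) = 232.8 kN → net-section rupture.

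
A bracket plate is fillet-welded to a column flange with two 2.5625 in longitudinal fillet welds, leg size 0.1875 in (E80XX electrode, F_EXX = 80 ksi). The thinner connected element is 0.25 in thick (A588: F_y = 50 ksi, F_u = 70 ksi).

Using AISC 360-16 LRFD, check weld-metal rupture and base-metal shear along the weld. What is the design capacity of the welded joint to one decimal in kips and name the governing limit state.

24.5 kips (weld metal governs)

Weld metal: throat = 0.707×0.1875 = 0.13256 in, L = 2×2.5625 = 5.125 in. φR_n = 0.75 × 0.6 × 80 × 0.13256 × 5.125 = 24.5 kips.
Base metal shear (0.25 in plate): yield φR_n = 1.0×0.6×50×0.25×5.125 = 38.4 kips; rupture φR_n = 0.75×0.6×70×0.25×5.125 = 40.4 kips; take 38.4 kips (yield).
Governing: min(24.5, 38.4) = 24.5 kips → weld metal.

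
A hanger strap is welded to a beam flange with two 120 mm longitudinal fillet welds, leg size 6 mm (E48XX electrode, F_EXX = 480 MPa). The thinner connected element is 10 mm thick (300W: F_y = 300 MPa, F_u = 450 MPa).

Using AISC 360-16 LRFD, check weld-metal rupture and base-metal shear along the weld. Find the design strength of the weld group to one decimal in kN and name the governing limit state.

Weld metal: throat = 0.707×6 = 4.242 mm, L = 2×120 = 240 mm. φR_n = 0.75 × 0.6 × 480 × 4.242 × 240 = 219.9 kN.
Base metal shear (10 mm plate): yield φR_n = 1.0×0.6×300×10×240 = 432.0 kN; rupture φR_n = 0.75×0.6×450×10×240 = 486.0 kN; take 432.0 kN (yield).
Governing: min(219.9, 432.0) = 219.9 kN → weld metal.

219.9 kN (weld metal governs)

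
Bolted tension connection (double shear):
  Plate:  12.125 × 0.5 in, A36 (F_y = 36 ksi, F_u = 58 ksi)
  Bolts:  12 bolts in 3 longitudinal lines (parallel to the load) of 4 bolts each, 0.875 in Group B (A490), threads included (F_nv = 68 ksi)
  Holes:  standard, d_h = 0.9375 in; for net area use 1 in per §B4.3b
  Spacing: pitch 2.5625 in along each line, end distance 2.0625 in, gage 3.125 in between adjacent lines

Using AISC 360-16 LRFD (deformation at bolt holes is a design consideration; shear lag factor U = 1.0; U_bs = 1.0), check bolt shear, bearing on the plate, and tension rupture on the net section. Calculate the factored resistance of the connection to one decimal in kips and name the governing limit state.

Bolt shear: A_b = π(0.875)²/4 = 0.60132 in². φR_n = 0.75 × 68 × 0.60132 × 12 × 2 = 736.0 kips.
Bearing (0.5 in plate, F_u = 58 ksi): end bolts L_c = 2.0625 − 0.9375/2 = 1.59375, R_n = min(1.2×1.59375×0.5×58, 2.4×0.875×0.5×58) = 55.463 kips/bolt; interior L_c = 2.5625 − 0.9375 = 1.625, R_n = 56.55 kips/bolt. φR_n = 0.75 × (3×55.463 + 9×56.55) = 506.5 kips.
Tension rupture (net): A_n = (12.125 − 3×1)×0.5 = 4.5625 in² (U = 1.0, A_e = A_n). φR_n = 0.75 × 58 × 4.5625 = 198.5 kips.
Governing: min(736.0, 506.5, 198.5) = 198.5 kips → net-section rupture.

198.5 kips (net-section rupture governs)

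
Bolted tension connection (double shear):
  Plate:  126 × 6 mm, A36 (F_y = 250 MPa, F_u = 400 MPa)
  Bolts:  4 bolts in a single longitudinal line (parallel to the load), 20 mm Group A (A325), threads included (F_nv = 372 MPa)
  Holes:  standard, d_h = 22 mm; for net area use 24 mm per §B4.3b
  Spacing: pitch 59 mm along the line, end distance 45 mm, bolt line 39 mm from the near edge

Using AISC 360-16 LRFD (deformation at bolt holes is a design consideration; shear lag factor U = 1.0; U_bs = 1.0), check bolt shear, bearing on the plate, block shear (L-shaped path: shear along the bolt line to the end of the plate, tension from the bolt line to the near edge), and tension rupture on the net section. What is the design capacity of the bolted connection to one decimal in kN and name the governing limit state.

Bolt shear: A_b = π(20)²/4 = 314.16 mm². φR_n = 0.75 × 372 × 314.16 × 4 × 2 = 701.2 kN.
Bearing (6 mm plate, F_u = 400 MPa): end bolts L_c = 45 − 22/2 = 34, R_n = min(1.2×34×6×400, 2.4×20×6×400) = 97.92 kN/bolt; interior L_c = 59 − 22 = 37, R_n = 106.56 kN/bolt. φR_n = 0.75 × (1×97.92 + 3×106.56) = 313.2 kN.
Block shear: shear path 1×[45+3×59] = 1×222 mm, A_gv = 1332, A_nv = 1×(222 − 3.5×24)×6 = 828 mm²; tension to near edge: (39 − 0.5×24)×6 = 162 mm². R_n = min(0.6×400×828, 0.6×250×1332) + 1.0×400×162 = min(198.72, 199.8) + 64.8 = 263.52 kN. φR_n = 0.75 × 263.52 = 197.6 kN.
Tension rupture (net): A_n = (126 − 1×24)×6 = 612 mm² (U = 1.0, A_e = A_n). φR_n = 0.75 × 400 × 612 = 183.6 kN.
Governing: min(701.2, 313.2, 197.6, 183.6) = 183.6 kN → net-section rupture.

183.6 kN (net-section rupture governs)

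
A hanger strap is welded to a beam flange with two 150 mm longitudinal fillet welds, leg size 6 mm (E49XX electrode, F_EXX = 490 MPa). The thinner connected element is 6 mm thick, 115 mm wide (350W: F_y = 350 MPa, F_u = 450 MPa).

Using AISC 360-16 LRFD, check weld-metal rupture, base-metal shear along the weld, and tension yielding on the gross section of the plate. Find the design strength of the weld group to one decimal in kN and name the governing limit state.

217.4 kN (gross-section yield governs)

Weld metal: throat = 0.707×6 = 4.242 mm, L = 2×150 = 300 mm. φR_n = 0.75 × 0.6 × 490 × 4.242 × 300 = 280.6 kN.
Base metal shear (6 mm plate): yield φR_n = 1.0×0.6×350×6×300 = 378.0 kN; rupture φR_n = 0.75×0.6×450×6×300 = 364.5 kN; take 364.5 kN (rupture).
Tension yield (gross): A_g = 115×6 = 690 mm². φR_n = 0.90 × 350 × 690 = 217.4 kN.
Governing: min(280.6, 364.5, 217.4) = 217.4 kN → gross-section yield.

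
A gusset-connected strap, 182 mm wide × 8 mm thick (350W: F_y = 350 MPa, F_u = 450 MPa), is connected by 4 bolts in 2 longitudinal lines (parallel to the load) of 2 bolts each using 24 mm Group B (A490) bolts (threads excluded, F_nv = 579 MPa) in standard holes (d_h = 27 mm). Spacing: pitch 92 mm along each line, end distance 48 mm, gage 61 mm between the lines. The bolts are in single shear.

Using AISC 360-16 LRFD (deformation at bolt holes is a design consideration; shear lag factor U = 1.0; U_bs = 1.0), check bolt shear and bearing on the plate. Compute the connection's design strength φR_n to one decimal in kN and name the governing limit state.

Bolt shear: A_b = π(24)²/4 = 452.39 mm². φR_n = 0.75 × 579 × 452.39 × 4 × 1 = 785.8 kN.
Bearing (8 mm plate, F_u = 450 MPa): end bolts L_c = 48 − 27/2 = 34.5, R_n = min(1.2×34.5×8×450, 2.4×24×8×450) = 149.04 kN/bolt; interior L_c = 92 − 27 = 65, R_n = 207.36 kN/bolt. φR_n = 0.75 × (2×149.04 + 2×207.36) = 534.6 kN.
Governing: min(785.8, 534.6) = 534.6 kN → bearing.

534.6 kN (bearing governs)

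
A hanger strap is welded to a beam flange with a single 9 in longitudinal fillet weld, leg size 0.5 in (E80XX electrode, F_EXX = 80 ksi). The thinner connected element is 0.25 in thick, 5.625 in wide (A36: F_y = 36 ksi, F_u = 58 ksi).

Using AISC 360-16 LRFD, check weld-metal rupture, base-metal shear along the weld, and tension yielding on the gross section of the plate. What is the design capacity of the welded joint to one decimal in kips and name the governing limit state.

45.6 kips (gross-section yield governs)

Weld metal: throat = 0.707×0.5 = 0.3535 in, L = 9 in. φR_n = 0.75 × 0.6 × 80 × 0.3535 × 9 = 114.5 kips.
Base metal shear (0.25 in plate): yield φR_n = 1.0×0.6×36×0.25×9 = 48.6 kips; rupture φR_n = 0.75×0.6×58×0.25×9 = 58.7 kips; take 48.6 kips (yield).
Tension yield (gross): A_g = 5.625×0.25 = 1.4063 in². φR_n = 0.90 × 36 × 1.4063 = 45.6 kips.
Governing: min(114.5, 48.6, 45.6) = 45.6 kips → gross-section yield.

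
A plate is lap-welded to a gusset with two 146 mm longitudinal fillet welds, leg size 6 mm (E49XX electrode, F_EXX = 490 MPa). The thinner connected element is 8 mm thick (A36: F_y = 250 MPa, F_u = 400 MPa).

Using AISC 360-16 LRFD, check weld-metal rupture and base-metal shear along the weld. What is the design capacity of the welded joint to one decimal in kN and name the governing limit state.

273.1 kN (weld metal governs)

Weld metal: throat = 0.707×6 = 4.242 mm, L = 2×146 = 292 mm. φR_n = 0.75 × 0.6 × 490 × 4.242 × 292 = 273.1 kN.
Base metal shear (8 mm plate): yield φR_n = 1.0×0.6×250×8×292 = 350.4 kN; rupture φR_n = 0.75×0.6×400×8×292 = 420.5 kN; take 350.4 kN (yield).
Governing: min(273.1, 350.4) = 273.1 kN → weld metal.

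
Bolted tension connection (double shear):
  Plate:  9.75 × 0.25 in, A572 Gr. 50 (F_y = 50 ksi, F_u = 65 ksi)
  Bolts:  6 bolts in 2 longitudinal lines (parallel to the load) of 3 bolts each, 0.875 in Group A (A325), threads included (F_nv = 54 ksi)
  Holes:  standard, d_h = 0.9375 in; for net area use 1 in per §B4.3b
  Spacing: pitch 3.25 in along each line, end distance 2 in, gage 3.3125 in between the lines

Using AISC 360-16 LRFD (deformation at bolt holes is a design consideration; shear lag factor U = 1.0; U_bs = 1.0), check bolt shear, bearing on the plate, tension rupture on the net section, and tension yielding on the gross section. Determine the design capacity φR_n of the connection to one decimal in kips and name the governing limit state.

Bolt shear: A_b = π(0.875)²/4 = 0.60132 in². φR_n = 0.75 × 54 × 0.60132 × 6 × 2 = 292.2 kips.
Bearing (0.25 in plate, F_u = 65 ksi): end bolts L_c = 2 − 0.9375/2 = 1.53125, R_n = min(1.2×1.53125×0.25×65, 2.4×0.875×0.25×65) = 29.859 kips/bolt; interior L_c = 3.25 − 0.9375 = 2.3125, R_n = 34.125 kips/bolt. φR_n = 0.75 × (2×29.859 + 4×34.125) = 147.2 kips.
Tension rupture (net): A_n = (9.75 − 2×1)×0.25 = 1.9375 in² (U = 1.0, A_e = A_n). φR_n = 0.75 × 65 × 1.9375 = 94.5 kips.
Tension yield (gross): A_g = 9.75×0.25 = 2.4375 in². φR_n = 0.90 × 50 × 2.4375 = 109.7 kips.
Governing: min(292.2, 147.2, 94.5, 109.7) = 94.5 kips → net-section rupture.

94.5 kips (net-section rupture governs)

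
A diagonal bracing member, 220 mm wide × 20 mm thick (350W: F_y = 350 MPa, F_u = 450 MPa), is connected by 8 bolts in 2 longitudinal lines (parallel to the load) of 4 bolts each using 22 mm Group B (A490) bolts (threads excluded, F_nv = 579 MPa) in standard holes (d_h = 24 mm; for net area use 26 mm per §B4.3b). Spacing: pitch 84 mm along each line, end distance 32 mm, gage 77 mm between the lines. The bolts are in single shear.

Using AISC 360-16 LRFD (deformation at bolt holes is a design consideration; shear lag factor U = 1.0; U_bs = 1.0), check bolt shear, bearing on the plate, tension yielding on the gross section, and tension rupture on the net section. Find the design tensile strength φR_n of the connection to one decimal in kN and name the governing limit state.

Bolt shear: A_b = π(22)²/4 = 380.13 mm². φR_n = 0.75 × 579 × 380.13 × 8 × 1 = 1320.6 kN.
Bearing (20 mm plate, F_u = 450 MPa): end bolts L_c = 32 − 24/2 = 20, R_n = min(1.2×20×20×450, 2.4×22×20×450) = 216 kN/bolt; interior L_c = 84 − 24 = 60, R_n = 475.2 kN/bolt. φR_n = 0.75 × (2×216 + 6×475.2) = 2462.4 kN.
Tension yield (gross): A_g = 220×20 = 4400 mm². φR_n = 0.90 × 350 × 4400 = 1386.0 kN.
Tension rupture (net): A_n = (220 − 2×26)×20 = 3360 mm² (U = 1.0, A_e = A_n). φR_n = 0.75 × 450 × 3360 = 1134.0 kN.
Governing: min(1320.6, 2462.4, 1386.0, 1134.0) = 1134.0 kN → net-section rupture.

1134.0 kN (net-section rupture governs)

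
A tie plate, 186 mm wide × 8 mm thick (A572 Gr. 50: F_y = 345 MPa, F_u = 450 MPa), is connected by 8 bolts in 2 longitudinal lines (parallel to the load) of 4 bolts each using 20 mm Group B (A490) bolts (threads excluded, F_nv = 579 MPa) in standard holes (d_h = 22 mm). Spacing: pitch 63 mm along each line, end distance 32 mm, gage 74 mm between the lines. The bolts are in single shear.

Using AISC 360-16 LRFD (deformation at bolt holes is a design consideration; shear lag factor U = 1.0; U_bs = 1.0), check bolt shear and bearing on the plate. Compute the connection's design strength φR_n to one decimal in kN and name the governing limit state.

913.7 kN (bearing governs)

Bolt shear: A_b = π(20)²/4 = 314.16 mm². φR_n = 0.75 × 579 × 314.16 × 8 × 1 = 1091.4 kN.
Bearing (8 mm plate, F_u = 450 MPa): end bolts L_c = 32 − 22/2 = 21, R_n = min(1.2×21×8×450, 2.4×20×8×450) = 90.72 kN/bolt; interior L_c = 63 − 22 = 41, R_n = 172.8 kN/bolt. φR_n = 0.75 × (2×90.72 + 6×172.8) = 913.7 kN.
Governing: min(1091.4, 913.7) = 913.7 kN → bearing.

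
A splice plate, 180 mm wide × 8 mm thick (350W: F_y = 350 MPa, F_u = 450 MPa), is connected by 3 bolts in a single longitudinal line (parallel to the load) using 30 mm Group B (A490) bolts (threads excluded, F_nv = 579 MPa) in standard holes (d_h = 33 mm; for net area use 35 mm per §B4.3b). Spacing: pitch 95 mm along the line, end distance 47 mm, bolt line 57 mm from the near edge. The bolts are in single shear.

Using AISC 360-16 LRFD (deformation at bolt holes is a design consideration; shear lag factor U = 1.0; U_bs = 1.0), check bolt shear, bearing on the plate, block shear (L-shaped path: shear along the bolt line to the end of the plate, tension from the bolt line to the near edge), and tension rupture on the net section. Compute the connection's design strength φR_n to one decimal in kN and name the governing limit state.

Bolt shear: A_b = π(30)²/4 = 706.86 mm². φR_n = 0.75 × 579 × 706.86 × 3 × 1 = 920.9 kN.
Bearing (8 mm plate, F_u = 450 MPa): end bolts L_c = 47 − 33/2 = 30.5, R_n = min(1.2×30.5×8×450, 2.4×30×8×450) = 131.76 kN/bolt; interior L_c = 95 − 33 = 62, R_n = 259.2 kN/bolt. φR_n = 0.75 × (1×131.76 + 2×259.2) = 487.6 kN.
Block shear: shear path 1×[47+2×95] = 1×237 mm, A_gv = 1896, A_nv = 1×(237 − 2.5×35)×8 = 1196 mm²; tension to near edge: (57 − 0.5×35)×8 = 316 mm². R_n = min(0.6×450×1196, 0.6×350×1896) + 1.0×450×316 = min(322.92, 398.16) + 142.2 = 465.12 kN. φR_n = 0.75 × 465.12 = 348.8 kN.
Tension rupture (net): A_n = (180 − 1×35)×8 = 1160 mm² (U = 1.0, A_e = A_n). φR_n = 0.75 × 450 × 1160 = 391.5 kN.
Governing: min(920.9, 487.6, 348.8, 391.5) = 348.8 kN → block shear.

348.8 kN (block shear governs)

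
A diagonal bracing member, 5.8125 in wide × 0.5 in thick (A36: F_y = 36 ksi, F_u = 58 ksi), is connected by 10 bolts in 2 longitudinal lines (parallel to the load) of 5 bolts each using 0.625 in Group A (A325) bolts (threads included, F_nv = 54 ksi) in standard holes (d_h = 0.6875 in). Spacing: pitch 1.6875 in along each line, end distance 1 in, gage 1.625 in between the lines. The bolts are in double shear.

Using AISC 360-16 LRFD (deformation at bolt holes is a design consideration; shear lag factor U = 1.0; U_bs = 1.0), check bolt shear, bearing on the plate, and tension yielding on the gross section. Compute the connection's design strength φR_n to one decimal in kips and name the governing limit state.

94.2 kips (gross-section yield governs)

Bolt shear: A_b = π(0.625)²/4 = 0.3068 in². φR_n = 0.75 × 54 × 0.3068 × 10 × 2 = 248.5 kips.
Bearing (0.5 in plate, F_u = 58 ksi): end bolts L_c = 1 − 0.6875/2 = 0.65625, R_n = min(1.2×0.65625×0.5×58, 2.4×0.625×0.5×58) = 22.838 kips/bolt; interior L_c = 1.6875 − 0.6875 = 1, R_n = 34.8 kips/bolt. φR_n = 0.75 × (2×22.838 + 8×34.8) = 243.1 kips.
Tension yield (gross): A_g = 5.8125×0.5 = 2.9063 in². φR_n = 0.90 × 36 × 2.9063 = 94.2 kips.
Governing: min(248.5, 243.1, 94.2) = 94.2 kips → gross-section yield.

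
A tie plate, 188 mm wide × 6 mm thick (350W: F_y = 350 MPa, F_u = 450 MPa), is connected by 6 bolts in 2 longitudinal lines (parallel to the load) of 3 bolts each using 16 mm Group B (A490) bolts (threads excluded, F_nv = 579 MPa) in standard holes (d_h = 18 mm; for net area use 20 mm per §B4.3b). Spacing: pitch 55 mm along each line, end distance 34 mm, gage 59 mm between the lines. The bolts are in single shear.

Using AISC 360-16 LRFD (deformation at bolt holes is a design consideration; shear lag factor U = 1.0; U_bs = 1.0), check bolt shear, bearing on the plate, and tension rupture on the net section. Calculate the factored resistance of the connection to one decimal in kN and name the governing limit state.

299.7 kN (net-section rupture governs)

Bolt shear: A_b = π(16)²/4 = 201.06 mm². φR_n = 0.75 × 579 × 201.06 × 6 × 1 = 523.9 kN.
Bearing (6 mm plate, F_u = 450 MPa): end bolts L_c = 34 − 18/2 = 25, R_n = min(1.2×25×6×450, 2.4×16×6×450) = 81 kN/bolt; interior L_c = 55 − 18 = 37, R_n = 103.68 kN/bolt. φR_n = 0.75 × (2×81 + 4×103.68) = 432.5 kN.
Tension rupture (net): A_n = (188 − 2×20)×6 = 888 mm² (U = 1.0, A_e = A_n). φR_n = 0.75 × 450 × 888 = 299.7 kN.
Governing: min(523.9, 432.5, 299.7) = 299.7 kN → net-section rupture.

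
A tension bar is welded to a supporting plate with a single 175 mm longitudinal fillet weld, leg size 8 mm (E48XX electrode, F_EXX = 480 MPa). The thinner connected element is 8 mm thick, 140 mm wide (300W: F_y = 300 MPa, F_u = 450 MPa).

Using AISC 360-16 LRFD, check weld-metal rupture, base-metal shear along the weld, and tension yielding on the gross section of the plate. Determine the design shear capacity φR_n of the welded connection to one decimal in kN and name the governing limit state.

Weld metal: throat = 0.707×8 = 5.656 mm, L = 175 mm. φR_n = 0.75 × 0.6 × 480 × 5.656 × 175 = 213.8 kN.
Base metal shear (8 mm plate): yield φR_n = 1.0×0.6×300×8×175 = 252.0 kN; rupture φR_n = 0.75×0.6×450×8×175 = 283.5 kN; take 252.0 kN (yield).
Tension yield (gross): A_g = 140×8 = 1120 mm². φR_n = 0.90 × 300 × 1120 = 302.4 kN.
Governing: min(213.8, 252.0, 302.4) = 213.8 kN → weld metal.

213.8 kN (weld metal governs)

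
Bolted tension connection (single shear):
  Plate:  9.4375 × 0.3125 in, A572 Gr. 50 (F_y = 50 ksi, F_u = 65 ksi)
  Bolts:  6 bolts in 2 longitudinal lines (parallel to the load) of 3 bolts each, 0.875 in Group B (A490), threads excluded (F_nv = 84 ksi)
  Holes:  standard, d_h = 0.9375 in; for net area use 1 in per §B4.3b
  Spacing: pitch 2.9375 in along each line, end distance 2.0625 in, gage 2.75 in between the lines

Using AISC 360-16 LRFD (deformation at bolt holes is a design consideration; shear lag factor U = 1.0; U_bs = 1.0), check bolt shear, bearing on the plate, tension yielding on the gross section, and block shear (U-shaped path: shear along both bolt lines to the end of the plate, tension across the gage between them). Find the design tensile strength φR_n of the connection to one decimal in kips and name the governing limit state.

Bolt shear: A_b = π(0.875)²/4 = 0.60132 in². φR_n = 0.75 × 84 × 0.60132 × 6 × 1 = 227.3 kips.
Bearing (0.3125 in plate, F_u = 65 ksi): end bolts L_c = 2.0625 − 0.9375/2 = 1.59375, R_n = min(1.2×1.59375×0.3125×65, 2.4×0.875×0.3125×65) = 38.848 kips/bolt; interior L_c = 2.9375 − 0.9375 = 2, R_n = 42.656 kips/bolt. φR_n = 0.75 × (2×38.848 + 4×42.656) = 186.2 kips.
Tension yield (gross): A_g = 9.4375×0.3125 = 2.9492 in². φR_n = 0.90 × 50 × 2.9492 = 132.7 kips.
Block shear: shear path 2×[2.0625+2×2.9375] = 2×7.9375 in, A_gv = 4.9609, A_nv = 2×(7.9375 − 2.5×1)×0.3125 = 3.3984 in²; tension across gage: (2.75 − 1×1)×0.3125 = 0.54688 in². R_n = min(0.6×65×3.3984, 0.6×50×4.9609) + 1.0×65×0.54688 = min(132.54, 148.83) + 35.547 = 168.09 kips. φR_n = 0.75 × 168.09 = 126.1 kips.
Governing: min(227.3, 186.2, 132.7, 126.1) = 126.1 kips → block shear.

126.1 kips (block shear governs)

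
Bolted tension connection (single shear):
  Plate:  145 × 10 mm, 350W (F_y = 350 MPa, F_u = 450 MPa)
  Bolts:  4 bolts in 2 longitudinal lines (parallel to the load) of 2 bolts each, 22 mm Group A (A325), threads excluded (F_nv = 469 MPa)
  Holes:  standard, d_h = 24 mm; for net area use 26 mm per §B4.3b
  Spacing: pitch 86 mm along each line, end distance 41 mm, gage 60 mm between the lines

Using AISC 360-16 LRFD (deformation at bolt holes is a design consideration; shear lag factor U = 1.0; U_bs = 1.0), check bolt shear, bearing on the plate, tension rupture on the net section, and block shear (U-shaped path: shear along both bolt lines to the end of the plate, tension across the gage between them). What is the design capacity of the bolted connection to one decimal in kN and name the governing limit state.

313.9 kN (net-section rupture governs)

Bolt shear: A_b = π(22)²/4 = 380.13 mm². φR_n = 0.75 × 469 × 380.13 × 4 × 1 = 534.8 kN.
Bearing (10 mm plate, F_u = 450 MPa): end bolts L_c = 41 − 24/2 = 29, R_n = min(1.2×29×10×450, 2.4×22×10×450) = 156.6 kN/bolt; interior L_c = 86 − 24 = 62, R_n = 237.6 kN/bolt. φR_n = 0.75 × (2×156.6 + 2×237.6) = 591.3 kN.
Tension rupture (net): A_n = (145 − 2×26)×10 = 930 mm² (U = 1.0, A_e = A_n). φR_n = 0.75 × 450 × 930 = 313.9 kN.
Block shear: shear path 2×[41+1×86] = 2×127 mm, A_gv = 2540, A_nv = 2×(127 − 1.5×26)×10 = 1760 mm²; tension across gage: (60 − 1×26)×10 = 340 mm². R_n = min(0.6×450×1760, 0.6×350×2540) + 1.0×450×340 = min(475.2, 533.4) + 153 = 628.2 kN. φR_n = 0.75 × 628.2 = 471.2 kN.
Governing: min(534.8, 591.3, 313.9, 471.2) = 313.9 kN → net-section rupture.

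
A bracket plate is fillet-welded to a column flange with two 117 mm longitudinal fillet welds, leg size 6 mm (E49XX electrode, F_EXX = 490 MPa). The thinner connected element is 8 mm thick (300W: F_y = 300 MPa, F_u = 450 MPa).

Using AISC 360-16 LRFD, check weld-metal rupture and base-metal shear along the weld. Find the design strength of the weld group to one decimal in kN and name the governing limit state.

218.9 kN (weld metal governs)

Weld metal: throat = 0.707×6 = 4.242 mm, L = 2×117 = 234 mm. φR_n = 0.75 × 0.6 × 490 × 4.242 × 234 = 218.9 kN.
Base metal shear (8 mm plate): yield φR_n = 1.0×0.6×300×8×234 = 337.0 kN; rupture φR_n = 0.75×0.6×450×8×234 = 379.1 kN; take 337.0 kN (yield).
Governing: min(218.9, 337.0) = 218.9 kN → weld metal.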